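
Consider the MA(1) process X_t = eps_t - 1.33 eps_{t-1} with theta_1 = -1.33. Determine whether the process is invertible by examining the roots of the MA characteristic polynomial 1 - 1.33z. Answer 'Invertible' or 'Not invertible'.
\text{Not invertible}

The MA(q) characteristic polynomial is P(z) = 1 - 1.33z.
Invertibility requires all roots to lie outside the unit circle, i.e. |z| > 1 for every root.
This is linear in z: 1 + (-1.33) z = 0  =>  z = -1/(-1.33) = 0.75188,  |z| = 0.75188.
Moduli of all roots: 0.7519.
All moduli strictly greater than 1? No.
Verdict: Not invertible.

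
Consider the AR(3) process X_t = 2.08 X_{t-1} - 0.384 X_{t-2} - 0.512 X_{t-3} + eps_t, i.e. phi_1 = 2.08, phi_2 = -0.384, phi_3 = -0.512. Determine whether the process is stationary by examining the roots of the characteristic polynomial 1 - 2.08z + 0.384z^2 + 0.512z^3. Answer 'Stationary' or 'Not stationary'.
\text{Not stationary}

The AR(p) characteristic polynomial is P(z) = 1 - 2.08z + 0.384z^2 + 0.512z^3.
Stationarity requires all roots to lie outside the unit circle, i.e. |z| > 1 for every root.
Degree 3: look for a simple real root z0 first, then factor out (1 - z/z0) and solve the remaining quadratic.
Testing z0 = 1.25: P(1.25) = 1 + (-2.08)(1.25) + (0.384)(1.25)^2 + (0.512)(1.25)^3
  = 1 + (-2.6) + (0.6) + (1) = 0.  So z_0 = 1.25 is a root, |z_0| = 1.25.
Divide out the factor (1 - 0.8 z) = (1 - z/z0) (since 1/z0 = 0.8):
  P(z) = (1 - 0.8 z)(1 + (-1.28) z + (-0.64) z^2)
  [check: z-coef -1.28 - (0.8) = -2.08; z^2-coef -0.64 - (0.8)(-1.28) = 0.384; z^3-coef -(0.8)(-0.64) = 0.512.]
Remaining roots from the quadratic factor 1 + (-1.28) z + (-0.64) z^2:
  Set 1 + (-1.28) z + (-0.64) z^2 = 0, i.e. a z^2 + b z + c = 0 with a = -0.64, b = -1.28, c = 1.
  Discriminant D = b^2 - 4ac = (-1.28)^2 - 4*(-0.64)*1 = 1.6384 - (-2.56) = 4.1984.
  D >= 0, so the roots are real: z = (-b +/- sqrt(D)) / (2a) = (1.28 +/- 2.049) / (-1.28).
    z_1 = (1.28 + 2.049) / (-1.28) = -2.6008,   |z_1| = 2.6008.
    z_2 = (1.28 - 2.049) / (-1.28) = 0.6008,   |z_2| = 0.6008.
Moduli of all roots: 1.2500, 2.6008, 0.6008.
All moduli strictly greater than 1? No.
Verdict: Not stationary.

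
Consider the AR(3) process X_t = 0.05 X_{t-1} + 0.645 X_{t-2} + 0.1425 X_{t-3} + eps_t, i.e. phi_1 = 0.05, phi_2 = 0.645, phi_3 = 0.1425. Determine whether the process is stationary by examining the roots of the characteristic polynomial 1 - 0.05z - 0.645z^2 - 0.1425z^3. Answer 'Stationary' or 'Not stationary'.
\text{Stationary}

The AR(p) characteristic polynomial is P(z) = 1 - 0.05z - 0.645z^2 - 0.1425z^3.
Stationarity requires all roots to lie outside the unit circle, i.e. |z| > 1 for every root.
Degree 3: look for a simple real root z0 first, then factor out (1 - z/z0) and solve the remaining quadratic.
Testing z0 = -4: P(-4) = 1 + (-0.05)(-4) + (-0.645)(-4)^2 + (-0.1425)(-4)^3
  = 1 + (0.2) + (-10.32) + (9.12) = 0.  So z_0 = -4 is a root, |z_0| = 4.
Divide out the factor (1 + 0.25 z) = (1 - z/z0) (since 1/z0 = -0.25):
  P(z) = (1 + 0.25 z)(1 + (-0.3) z + (-0.57) z^2)
  [check: z-coef -0.3 - (-0.25) = -0.05; z^2-coef -0.57 - (-0.25)(-0.3) = -0.645; z^3-coef -(-0.25)(-0.57) = -0.1425.]
Remaining roots from the quadratic factor 1 + (-0.3) z + (-0.57) z^2:
  Set 1 + (-0.3) z + (-0.57) z^2 = 0, i.e. a z^2 + b z + c = 0 with a = -0.57, b = -0.3, c = 1.
  Discriminant D = b^2 - 4ac = (-0.3)^2 - 4*(-0.57)*1 = 0.09 - (-2.28) = 2.37.
  D >= 0, so the roots are real: z = (-b +/- sqrt(D)) / (2a) = (0.3 +/- 1.53948) / (-1.14).
    z_1 = (0.3 + 1.53948) / (-1.14) = -1.6136,   |z_1| = 1.6136.
    z_2 = (0.3 - 1.53948) / (-1.14) = 1.0873,   |z_2| = 1.0873.
Moduli of all roots: 4.0000, 1.6136, 1.0873.
All moduli strictly greater than 1? Yes.
Verdict: Stationary.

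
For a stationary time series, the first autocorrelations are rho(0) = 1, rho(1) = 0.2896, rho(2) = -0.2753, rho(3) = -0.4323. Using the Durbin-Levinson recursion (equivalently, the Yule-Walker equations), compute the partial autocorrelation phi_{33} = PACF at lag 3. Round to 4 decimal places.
\phi_{33} = -0.2680

The PACF at lag k is phi_{kk}, the last component of the solution
to the Yule-Walker system G_k phi = r_k where
  (G_k)_{ij} = rho(|i - j|), (r_k)_i = rho(i), i,j = 1..k.
Equivalently, Durbin-Levinson gives phi_{kk} iteratively:
  phi_{11} = rho(1)
  phi_{kk} = [rho(k) - sum_{j=1..k-1} phi_{k-1,j} rho(k-j)]
            / [1 - sum_{j=1..k-1} phi_{k-1,j} rho(j)],
  phi_{k,j} = phi_{k-1,j} - phi_{kk} phi_{k-1,k-j},  j = 1..k-1.
Step k = 1:
  phi_11 = rho(1) = 0.2896.
Step k = 2:
  phi_22 = [rho(2) - phi_11 rho(1)] / [1 - phi_11 rho(1)] = [-0.2753 - (0.2896)(0.2896)] / [1 - (0.2896)(0.2896)]
         = -0.35916816 / 0.91613184 = -0.392049.
  Update: phi_21 = phi_11 - phi_22 phi_11 = 0.2896 - (-0.392049)(0.2896) = 0.403137.
Step k = 3:
  phi_33 = [rho(3) - phi_21 rho(2) - phi_22 rho(1)] / [1 - phi_21 rho(1) - phi_22 rho(2)]
    numerator   = -0.4323 - (0.403137)(-0.2753) - (-0.392049)(0.2896) = -0.20777905
    denominator = 1 - (0.403137)(0.2896) - (-0.392049)(-0.2753) = 0.77532048
  phi_33 = -0.20777905 / 0.77532048 = -0.268.
Therefore phi_{33} = -0.2680.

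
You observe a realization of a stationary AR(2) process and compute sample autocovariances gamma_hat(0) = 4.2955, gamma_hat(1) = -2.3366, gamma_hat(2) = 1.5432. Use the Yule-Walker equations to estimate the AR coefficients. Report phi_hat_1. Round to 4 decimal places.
\hat\phi_{1} = -0.4950

The Yule-Walker equations for an AR(p) process read, in matrix form,
  Gamma_p phi = r_p,   with   (Gamma_p)_{ij} = gamma(|i - j|),
                       (r_p)_i = gamma(i),   i,j = 1..p.
Substitute the sample gammas (Toeplitz matrix and right-hand side of size 2):
  Gamma_p = [[4.2955, -2.3366], [-2.3366, 4.2955]]
  r_p     = [-2.3366, 1.5432]
Written out:
  4.2955 phi_1 - 2.3366 phi_2 = -2.3366
  -2.3366 phi_1 + 4.2955 phi_2 = 1.5432
Solve by Cramer's rule:
  det = gamma(0)^2 - gamma(1)^2 = (4.2955)^2 - (-2.3366)^2 = 18.45132025 - 5.45969956 = 12.99162069
  phi_hat_1 = [gamma(1) gamma(0) - gamma(1) gamma(2)] / det = [(-2.3366)(4.2955) - (-2.3366)(1.5432)] / 12.99162069 = -6.43102418 / 12.99162069 = -0.495
  phi_hat_2 = [gamma(0) gamma(2) - gamma(1)^2] / det = [(4.2955)(1.5432) - (-2.3366)^2] / 12.99162069 = 1.16911604 / 12.99162069 = 0.09
So phi_hat = [-0.4950, 0.0900].
Therefore phi_hat_1 = -0.4950.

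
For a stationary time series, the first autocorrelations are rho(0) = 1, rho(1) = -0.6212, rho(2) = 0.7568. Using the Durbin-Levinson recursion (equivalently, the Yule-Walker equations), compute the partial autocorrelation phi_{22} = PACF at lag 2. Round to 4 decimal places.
\phi_{22} = 0.6040

The PACF at lag k is phi_{kk}, the last component of the solution
to the Yule-Walker system G_k phi = r_k where
  (G_k)_{ij} = rho(|i - j|), (r_k)_i = rho(i), i,j = 1..k.
Equivalently, Durbin-Levinson gives phi_{kk} iteratively:
  phi_{11} = rho(1)
  phi_{kk} = [rho(k) - sum_{j=1..k-1} phi_{k-1,j} rho(k-j)]
            / [1 - sum_{j=1..k-1} phi_{k-1,j} rho(j)],
  phi_{k,j} = phi_{k-1,j} - phi_{kk} phi_{k-1,k-j},  j = 1..k-1.
Step k = 1:
  phi_11 = rho(1) = -0.6212.
Step k = 2:
  phi_22 = [rho(2) - phi_11 rho(1)] / [1 - phi_11 rho(1)] = [0.7568 - (-0.6212)(-0.6212)] / [1 - (-0.6212)(-0.6212)]
         = 0.37091056 / 0.61411056 = 0.604.
Therefore phi_{22} = 0.6040.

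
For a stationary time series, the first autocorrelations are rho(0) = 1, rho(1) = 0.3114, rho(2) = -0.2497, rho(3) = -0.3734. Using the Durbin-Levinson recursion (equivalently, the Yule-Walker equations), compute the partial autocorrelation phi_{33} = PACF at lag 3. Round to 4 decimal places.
\phi_{33} = -0.1899

The PACF at lag k is phi_{kk}, the last component of the solution
to the Yule-Walker system G_k phi = r_k where
  (G_k)_{ij} = rho(|i - j|), (r_k)_i = rho(i), i,j = 1..k.
Equivalently, Durbin-Levinson gives phi_{kk} iteratively:
  phi_{11} = rho(1)
  phi_{kk} = [rho(k) - sum_{j=1..k-1} phi_{k-1,j} rho(k-j)]
            / [1 - sum_{j=1..k-1} phi_{k-1,j} rho(j)],
  phi_{k,j} = phi_{k-1,j} - phi_{kk} phi_{k-1,k-j},  j = 1..k-1.
Step k = 1:
  phi_11 = rho(1) = 0.3114.
Step k = 2:
  phi_22 = [rho(2) - phi_11 rho(1)] / [1 - phi_11 rho(1)] = [-0.2497 - (0.3114)(0.3114)] / [1 - (0.3114)(0.3114)]
         = -0.34666996 / 0.90303004 = -0.383896.
  Update: phi_21 = phi_11 - phi_22 phi_11 = 0.3114 - (-0.383896)(0.3114) = 0.430945.
Step k = 3:
  phi_33 = [rho(3) - phi_21 rho(2) - phi_22 rho(1)] / [1 - phi_21 rho(1) - phi_22 rho(2)]
    numerator   = -0.3734 - (0.430945)(-0.2497) - (-0.383896)(0.3114) = -0.14624762
    denominator = 1 - (0.430945)(0.3114) - (-0.383896)(-0.2497) = 0.7699447
  phi_33 = -0.14624762 / 0.7699447 = -0.1899.
Therefore phi_{33} = -0.1899.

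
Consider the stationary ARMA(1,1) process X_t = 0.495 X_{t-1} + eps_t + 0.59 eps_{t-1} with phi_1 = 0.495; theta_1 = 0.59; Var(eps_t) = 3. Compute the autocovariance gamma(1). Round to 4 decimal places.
\gamma(1) = 5.5705

Multiply the model equation by X_{t-k} and take expectations. With theta_0 = psi_0 = 1 and psi_j the MA(infinity) weights, this gives
  gamma(k) - sum_i phi_i gamma(k-i) = c_k,
  c_k = sigma^2 * sum_{j=k..q} theta_j psi_{j-k}   (c_k = 0 for k > q),
using gamma(-m) = gamma(m).
psi-weights needed (psi_j = theta_j + sum_i phi_i psi_{j-i}):
  psi_1 = theta_1 + phi_1 = 0.59 + (0.495) = 1.085
Right-hand sides:
  c_0 = sigma^2 (1 + theta_1 psi_1) = 3 * (1 + (0.59)(1.085)) = 3 * 1.64015 = 4.92045
  c_1 = sigma^2 theta_1 = 3 * (0.59) = 1.77
  c_2 = 0
Equations for k = 0 and k = 1 (AR order 1):
  gamma(0) = phi_1 gamma(1) + c_0
  gamma(1) = phi_1 gamma(0) + c_1
Substituting the second into the first: gamma(0) (1 - phi_1^2) = c_0 + phi_1 c_1, so
  gamma(0) = (c_0 + phi_1 c_1) / (1 - phi_1^2) = (4.92045 + (0.495)(1.77)) / (1 - (0.495)^2) = 5.7966 / 0.754975 = 7.67787.
  gamma(1) = phi_1 gamma(0) + c_1 = (0.495)(7.67787) + (1.77) = 5.570546.
Therefore gamma(1) = 5.5705 (to 4 decimal places).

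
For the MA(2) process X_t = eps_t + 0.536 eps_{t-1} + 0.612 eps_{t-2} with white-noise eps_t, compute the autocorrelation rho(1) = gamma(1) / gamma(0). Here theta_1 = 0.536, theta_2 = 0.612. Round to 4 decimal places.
\rho(1) = 0.5199

For an MA(q) process with theta_0 = 1, the autocovariance is
  gamma(k) = sigma^2 * sum_{i=0..q-k} theta_i * theta_{i+k},
and rho(k) = gamma(k) / gamma(0). Sigma^2 cancels.
  numerator   = (1)*(0.536) + (0.536)*(0.612) = 0.864032.
  denominator = (1)^2 + (0.536)^2 + (0.612)^2 = 1.66184.
  rho(1) = 0.864032 / 1.66184 = 0.5199.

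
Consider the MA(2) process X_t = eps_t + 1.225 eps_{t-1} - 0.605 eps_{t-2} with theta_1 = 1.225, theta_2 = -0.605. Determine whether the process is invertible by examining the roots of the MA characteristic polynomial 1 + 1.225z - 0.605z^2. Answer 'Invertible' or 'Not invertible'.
\text{Not invertible}

The MA(q) characteristic polynomial is P(z) = 1 + 1.225z - 0.605z^2.
Invertibility requires all roots to lie outside the unit circle, i.e. |z| > 1 for every root.
Set 1 + (1.225) z + (-0.605) z^2 = 0, i.e. a z^2 + b z + c = 0 with a = -0.605, b = 1.225, c = 1.
Discriminant D = b^2 - 4ac = (1.225)^2 - 4*(-0.605)*1 = 1.500625 - (-2.42) = 3.920625.
D >= 0, so the roots are real: z = (-b +/- sqrt(D)) / (2a) = (-1.225 +/- 1.980057) / (-1.21).
  z_1 = (-1.225 + 1.980057) / (-1.21) = -0.624,   |z_1| = 0.624.
  z_2 = (-1.225 - 1.980057) / (-1.21) = 2.6488,   |z_2| = 2.6488.
Moduli of all roots: 0.6240, 2.6488.
All moduli strictly greater than 1? No.
Verdict: Not invertible.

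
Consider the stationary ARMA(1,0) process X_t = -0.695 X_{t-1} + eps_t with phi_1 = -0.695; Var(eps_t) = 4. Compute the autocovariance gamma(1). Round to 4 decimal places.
\gamma(1) = -5.3774

Multiply the model equation by X_{t-k} and take expectations. With theta_0 = psi_0 = 1 and psi_j the MA(infinity) weights, this gives
  gamma(k) - sum_i phi_i gamma(k-i) = c_k,
  c_k = sigma^2 * sum_{j=k..q} theta_j psi_{j-k}   (c_k = 0 for k > q),
using gamma(-m) = gamma(m).
Pure AR (q = 0): c_0 = sigma^2 = 4, c_k = 0 for k >= 1.
Equations for k = 0 and k = 1 (AR order 1):
  gamma(0) = phi_1 gamma(1) + c_0
  gamma(1) = phi_1 gamma(0) + c_1
Substituting the second into the first: gamma(0) (1 - phi_1^2) = c_0 + phi_1 c_1, so
  gamma(0) = c_0 / (1 - phi_1^2) = 4 / (1 - (-0.695)^2) = 4 / 0.516975 = 7.737318.
  gamma(1) = phi_1 gamma(0) = (-0.695)(7.737318) = -5.377436.
Therefore gamma(1) = -5.3774 (to 4 decimal places).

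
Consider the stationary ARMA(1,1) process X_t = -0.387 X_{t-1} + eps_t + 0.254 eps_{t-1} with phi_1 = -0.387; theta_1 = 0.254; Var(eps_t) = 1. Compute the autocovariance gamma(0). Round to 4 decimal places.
\gamma(0) = 1.0208

Multiply the model equation by X_{t-k} and take expectations. With theta_0 = psi_0 = 1 and psi_j the MA(infinity) weights, this gives
  gamma(k) - sum_i phi_i gamma(k-i) = c_k,
  c_k = sigma^2 * sum_{j=k..q} theta_j psi_{j-k}   (c_k = 0 for k > q),
using gamma(-m) = gamma(m).
psi-weights needed (psi_j = theta_j + sum_i phi_i psi_{j-i}):
  psi_1 = theta_1 + phi_1 = 0.254 + (-0.387) = -0.133
Right-hand sides:
  c_0 = sigma^2 (1 + theta_1 psi_1) = 1 * (1 + (0.254)(-0.133)) = 1 * 0.966218 = 0.966218
  c_1 = sigma^2 theta_1 = 1 * (0.254) = 0.254
  c_2 = 0
Equations for k = 0 and k = 1 (AR order 1):
  gamma(0) = phi_1 gamma(1) + c_0
  gamma(1) = phi_1 gamma(0) + c_1
Substituting the second into the first: gamma(0) (1 - phi_1^2) = c_0 + phi_1 c_1, so
  gamma(0) = (c_0 + phi_1 c_1) / (1 - phi_1^2) = (0.966218 + (-0.387)(0.254)) / (1 - (-0.387)^2) = 0.86792 / 0.850231 = 1.020805.
Therefore gamma(0) = 1.0208 (to 4 decimal places).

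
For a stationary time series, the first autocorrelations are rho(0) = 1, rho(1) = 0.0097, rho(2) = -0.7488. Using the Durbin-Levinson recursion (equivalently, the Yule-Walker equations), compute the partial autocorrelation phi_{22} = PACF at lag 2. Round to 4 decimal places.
\phi_{22} = -0.7490

The PACF at lag k is phi_{kk}, the last component of the solution
to the Yule-Walker system G_k phi = r_k where
  (G_k)_{ij} = rho(|i - j|), (r_k)_i = rho(i), i,j = 1..k.
Equivalently, Durbin-Levinson gives phi_{kk} iteratively:
  phi_{11} = rho(1)
  phi_{kk} = [rho(k) - sum_{j=1..k-1} phi_{k-1,j} rho(k-j)]
            / [1 - sum_{j=1..k-1} phi_{k-1,j} rho(j)],
  phi_{k,j} = phi_{k-1,j} - phi_{kk} phi_{k-1,k-j},  j = 1..k-1.
Step k = 1:
  phi_11 = rho(1) = 0.0097.
Step k = 2:
  phi_22 = [rho(2) - phi_11 rho(1)] / [1 - phi_11 rho(1)] = [-0.7488 - (0.0097)(0.0097)] / [1 - (0.0097)(0.0097)]
         = -0.74889409 / 0.99990591 = -0.749.
Therefore phi_{22} = -0.7490.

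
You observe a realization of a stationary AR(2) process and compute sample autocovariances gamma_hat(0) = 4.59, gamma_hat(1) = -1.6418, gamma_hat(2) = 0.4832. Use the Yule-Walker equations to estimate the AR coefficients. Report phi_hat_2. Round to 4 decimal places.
\hat\phi_{2} = -0.0260

The Yule-Walker equations for an AR(p) process read, in matrix form,
  Gamma_p phi = r_p,   with   (Gamma_p)_{ij} = gamma(|i - j|),
                       (r_p)_i = gamma(i),   i,j = 1..p.
Substitute the sample gammas (Toeplitz matrix and right-hand side of size 2):
  Gamma_p = [[4.59, -1.6418], [-1.6418, 4.59]]
  r_p     = [-1.6418, 0.4832]
Written out:
  4.59 phi_1 - 1.6418 phi_2 = -1.6418
  -1.6418 phi_1 + 4.59 phi_2 = 0.4832
Solve by Cramer's rule:
  det = gamma(0)^2 - gamma(1)^2 = (4.59)^2 - (-1.6418)^2 = 21.0681 - 2.69550724 = 18.37259276
  phi_hat_1 = [gamma(1) gamma(0) - gamma(1) gamma(2)] / det = [(-1.6418)(4.59) - (-1.6418)(0.4832)] / 18.37259276 = -6.74254424 / 18.37259276 = -0.367
  phi_hat_2 = [gamma(0) gamma(2) - gamma(1)^2] / det = [(4.59)(0.4832) - (-1.6418)^2] / 18.37259276 = -0.47761924 / 18.37259276 = -0.026
So phi_hat = [-0.3670, -0.0260].
Therefore phi_hat_2 = -0.0260.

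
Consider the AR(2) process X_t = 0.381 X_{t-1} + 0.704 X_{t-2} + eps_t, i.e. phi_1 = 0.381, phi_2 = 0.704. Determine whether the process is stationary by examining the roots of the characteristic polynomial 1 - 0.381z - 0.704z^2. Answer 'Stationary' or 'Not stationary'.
\text{Not stationary}

The AR(p) characteristic polynomial is P(z) = 1 - 0.381z - 0.704z^2.
Stationarity requires all roots to lie outside the unit circle, i.e. |z| > 1 for every root.
Set 1 + (-0.381) z + (-0.704) z^2 = 0, i.e. a z^2 + b z + c = 0 with a = -0.704, b = -0.381, c = 1.
Discriminant D = b^2 - 4ac = (-0.381)^2 - 4*(-0.704)*1 = 0.145161 - (-2.816) = 2.961161.
D >= 0, so the roots are real: z = (-b +/- sqrt(D)) / (2a) = (0.381 +/- 1.720802) / (-1.408).
  z_1 = (0.381 + 1.720802) / (-1.408) = -1.4928,   |z_1| = 1.4928.
  z_2 = (0.381 - 1.720802) / (-1.408) = 0.9516,   |z_2| = 0.9516.
Moduli of all roots: 1.4928, 0.9516.
All moduli strictly greater than 1? No.
Verdict: Not stationary.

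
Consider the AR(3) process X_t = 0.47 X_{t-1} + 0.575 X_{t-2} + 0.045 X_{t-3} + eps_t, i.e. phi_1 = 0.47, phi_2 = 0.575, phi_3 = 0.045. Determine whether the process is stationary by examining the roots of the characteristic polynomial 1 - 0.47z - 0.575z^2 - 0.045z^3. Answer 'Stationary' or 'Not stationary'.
\text{Not stationary}

The AR(p) characteristic polynomial is P(z) = 1 - 0.47z - 0.575z^2 - 0.045z^3.
Stationarity requires all roots to lie outside the unit circle, i.e. |z| > 1 for every root.
Degree 3: look for a simple real root z0 first, then factor out (1 - z/z0) and solve the remaining quadratic.
Testing z0 = -2: P(-2) = 1 + (-0.47)(-2) + (-0.575)(-2)^2 + (-0.045)(-2)^3
  = 1 + (0.94) + (-2.3) + (0.36) = 0.  So z_0 = -2 is a root, |z_0| = 2.
Divide out the factor (1 + 0.5 z) = (1 - z/z0) (since 1/z0 = -0.5):
  P(z) = (1 + 0.5 z)(1 + (-0.97) z + (-0.09) z^2)
  [check: z-coef -0.97 - (-0.5) = -0.47; z^2-coef -0.09 - (-0.5)(-0.97) = -0.575; z^3-coef -(-0.5)(-0.09) = -0.045.]
Remaining roots from the quadratic factor 1 + (-0.97) z + (-0.09) z^2:
  Set 1 + (-0.97) z + (-0.09) z^2 = 0, i.e. a z^2 + b z + c = 0 with a = -0.09, b = -0.97, c = 1.
  Discriminant D = b^2 - 4ac = (-0.97)^2 - 4*(-0.09)*1 = 0.9409 - (-0.36) = 1.3009.
  D >= 0, so the roots are real: z = (-b +/- sqrt(D)) / (2a) = (0.97 +/- 1.14057) / (-0.18).
    z_1 = (0.97 + 1.14057) / (-0.18) = -11.7254,   |z_1| = 11.7254.
    z_2 = (0.97 - 1.14057) / (-0.18) = 0.9476,   |z_2| = 0.9476.
Moduli of all roots: 2.0000, 11.7254, 0.9476.
All moduli strictly greater than 1? No.
Verdict: Not stationary.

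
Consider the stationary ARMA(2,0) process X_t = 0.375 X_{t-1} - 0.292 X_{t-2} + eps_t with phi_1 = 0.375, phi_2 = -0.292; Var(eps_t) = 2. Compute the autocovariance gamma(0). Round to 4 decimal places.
\gamma(0) = 2.3876

Multiply the model equation by X_{t-k} and take expectations. With theta_0 = psi_0 = 1 and psi_j the MA(infinity) weights, this gives
  gamma(k) - sum_i phi_i gamma(k-i) = c_k,
  c_k = sigma^2 * sum_{j=k..q} theta_j psi_{j-k}   (c_k = 0 for k > q),
using gamma(-m) = gamma(m).
Pure AR (q = 0): c_0 = sigma^2 = 2, c_k = 0 for k >= 1.
Equations for k = 0, 1, 2 (AR order 2, c_2 = 0):
  (E0) gamma(0) = phi_1 gamma(1) + phi_2 gamma(2) + c_0
  (E1) gamma(1) = phi_1 gamma(0) + phi_2 gamma(1) + c_1
  (E2) gamma(2) = phi_1 gamma(1) + phi_2 gamma(0)
From (E1): gamma(1) = A gamma(0) + B with
  A = phi_1 / (1 - phi_2) = 0.375 / 1.292 = 0.290248,   B = c_1 / (1 - phi_2) = 0 / 1.292 = 0.
Insert (E2) into (E0): gamma(0) (1 - phi_2^2) = phi_1 (1 + phi_2) gamma(1) + c_0.
  phi_1 (1 + phi_2) = (0.375)(0.708) = 0.2655,   1 - phi_2^2 = 0.914736.
Replace gamma(1) by A gamma(0) + B and collect gamma(0):
  gamma(0) [0.914736 - (0.2655)(0.290248)] = c_0 = 2
  gamma(0) * 0.837675 = 2
  gamma(0) = 2 / 0.837675 = 2.38756.
Therefore gamma(0) = 2.3876 (to 4 decimal places).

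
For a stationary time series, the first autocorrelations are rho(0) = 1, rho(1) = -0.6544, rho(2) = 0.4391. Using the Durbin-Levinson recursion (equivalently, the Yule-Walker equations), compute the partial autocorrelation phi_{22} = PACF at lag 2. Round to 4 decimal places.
\phi_{22} = 0.0190

The PACF at lag k is phi_{kk}, the last component of the solution
to the Yule-Walker system G_k phi = r_k where
  (G_k)_{ij} = rho(|i - j|), (r_k)_i = rho(i), i,j = 1..k.
Equivalently, Durbin-Levinson gives phi_{kk} iteratively:
  phi_{11} = rho(1)
  phi_{kk} = [rho(k) - sum_{j=1..k-1} phi_{k-1,j} rho(k-j)]
            / [1 - sum_{j=1..k-1} phi_{k-1,j} rho(j)],
  phi_{k,j} = phi_{k-1,j} - phi_{kk} phi_{k-1,k-j},  j = 1..k-1.
Step k = 1:
  phi_11 = rho(1) = -0.6544.
Step k = 2:
  phi_22 = [rho(2) - phi_11 rho(1)] / [1 - phi_11 rho(1)] = [0.4391 - (-0.6544)(-0.6544)] / [1 - (-0.6544)(-0.6544)]
         = 0.01086064 / 0.57176064 = 0.019.
Therefore phi_{22} = 0.0190.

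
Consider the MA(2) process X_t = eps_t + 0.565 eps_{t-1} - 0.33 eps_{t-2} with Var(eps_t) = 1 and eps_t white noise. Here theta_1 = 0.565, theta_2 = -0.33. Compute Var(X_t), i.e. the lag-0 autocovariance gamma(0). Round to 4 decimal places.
\gamma(0) = 1.4281

For an MA(q) process X_t = eps_t + sum_i theta_i eps_{t-i} with
Var(eps_t) = sigma^2, the variance is
  gamma(0) = sigma^2 * (1 + sum_i theta_i^2).
  sum_i theta_i^2 = (0.565)^2 + (-0.33)^2 = 0.319225 + 0.1089 = 0.428125.
  gamma(0) = 1 * (1 + 0.428125) = 1 * 1.428125 = 1.428125, which rounds to 1.4281.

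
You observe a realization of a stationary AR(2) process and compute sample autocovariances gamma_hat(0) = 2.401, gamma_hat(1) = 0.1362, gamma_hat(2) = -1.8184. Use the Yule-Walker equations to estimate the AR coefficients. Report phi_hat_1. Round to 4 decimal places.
\hat\phi_{1} = 0.1000

The Yule-Walker equations for an AR(p) process read, in matrix form,
  Gamma_p phi = r_p,   with   (Gamma_p)_{ij} = gamma(|i - j|),
                       (r_p)_i = gamma(i),   i,j = 1..p.
Substitute the sample gammas (Toeplitz matrix and right-hand side of size 2):
  Gamma_p = [[2.401, 0.1362], [0.1362, 2.401]]
  r_p     = [0.1362, -1.8184]
Written out:
  2.401 phi_1 + 0.1362 phi_2 = 0.1362
  0.1362 phi_1 + 2.401 phi_2 = -1.8184
Solve by Cramer's rule:
  det = gamma(0)^2 - gamma(1)^2 = (2.401)^2 - (0.1362)^2 = 5.764801 - 0.01855044 = 5.74625056
  phi_hat_1 = [gamma(1) gamma(0) - gamma(1) gamma(2)] / det = [(0.1362)(2.401) - (0.1362)(-1.8184)] / 5.74625056 = 0.57468228 / 5.74625056 = 0.1
  phi_hat_2 = [gamma(0) gamma(2) - gamma(1)^2] / det = [(2.401)(-1.8184) - (0.1362)^2] / 5.74625056 = -4.38452884 / 5.74625056 = -0.763
So phi_hat = [0.1000, -0.7630].
Therefore phi_hat_1 = 0.1000.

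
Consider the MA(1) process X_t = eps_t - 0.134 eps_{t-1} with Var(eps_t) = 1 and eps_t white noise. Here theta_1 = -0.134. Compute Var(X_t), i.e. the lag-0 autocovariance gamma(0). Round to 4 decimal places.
\gamma(0) = 1.0180

For an MA(q) process X_t = eps_t + sum_i theta_i eps_{t-i} with
Var(eps_t) = sigma^2, the variance is
  gamma(0) = sigma^2 * (1 + sum_i theta_i^2).
  sum_i theta_i^2 = (-0.134)^2 = 0.017956.
  gamma(0) = 1 * (1 + 0.017956) = 1 * 1.017956 = 1.017956, which rounds to 1.0180.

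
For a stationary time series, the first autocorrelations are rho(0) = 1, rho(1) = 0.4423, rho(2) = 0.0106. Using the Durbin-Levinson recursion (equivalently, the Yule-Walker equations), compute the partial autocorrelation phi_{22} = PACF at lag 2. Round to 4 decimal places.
\phi_{22} = -0.2300

The PACF at lag k is phi_{kk}, the last component of the solution
to the Yule-Walker system G_k phi = r_k where
  (G_k)_{ij} = rho(|i - j|), (r_k)_i = rho(i), i,j = 1..k.
Equivalently, Durbin-Levinson gives phi_{kk} iteratively:
  phi_{11} = rho(1)
  phi_{kk} = [rho(k) - sum_{j=1..k-1} phi_{k-1,j} rho(k-j)]
            / [1 - sum_{j=1..k-1} phi_{k-1,j} rho(j)],
  phi_{k,j} = phi_{k-1,j} - phi_{kk} phi_{k-1,k-j},  j = 1..k-1.
Step k = 1:
  phi_11 = rho(1) = 0.4423.
Step k = 2:
  phi_22 = [rho(2) - phi_11 rho(1)] / [1 - phi_11 rho(1)] = [0.0106 - (0.4423)(0.4423)] / [1 - (0.4423)(0.4423)]
         = -0.18502929 / 0.80437071 = -0.23.
Therefore phi_{22} = -0.2300.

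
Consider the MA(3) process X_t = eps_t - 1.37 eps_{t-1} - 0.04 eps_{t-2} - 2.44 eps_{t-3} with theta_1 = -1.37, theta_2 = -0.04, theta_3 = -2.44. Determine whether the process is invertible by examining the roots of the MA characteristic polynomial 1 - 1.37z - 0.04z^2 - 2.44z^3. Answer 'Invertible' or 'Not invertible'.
\text{Not invertible}

The MA(q) characteristic polynomial is P(z) = 1 - 1.37z - 0.04z^2 - 2.44z^3.
Invertibility requires all roots to lie outside the unit circle, i.e. |z| > 1 for every root.
Degree 3: look for a simple real root z0 first, then factor out (1 - z/z0) and solve the remaining quadratic.
Testing z0 = 0.5: P(0.5) = 1 + (-1.37)(0.5) + (-0.04)(0.5)^2 + (-2.44)(0.5)^3
  = 1 + (-0.685) + (-0.01) + (-0.305) = 0.  So z_0 = 0.5 is a root, |z_0| = 0.5.
Divide out the factor (1 - 2 z) = (1 - z/z0) (since 1/z0 = 2):
  P(z) = (1 - 2 z)(1 + (0.63) z + (1.22) z^2)
  [check: z-coef 0.63 - (2) = -1.37; z^2-coef 1.22 - (2)(0.63) = -0.04; z^3-coef -(2)(1.22) = -2.44.]
Remaining roots from the quadratic factor 1 + (0.63) z + (1.22) z^2:
  Set 1 + (0.63) z + (1.22) z^2 = 0, i.e. a z^2 + b z + c = 0 with a = 1.22, b = 0.63, c = 1.
  Discriminant D = b^2 - 4ac = (0.63)^2 - 4*(1.22)*1 = 0.3969 - (4.88) = -4.4831.
  D < 0, so the roots are the complex-conjugate pair z = (-b +/- i sqrt(-D)) / (2a) = -0.2582 +/- 0.8678i.
  For a conjugate pair |z|^2 = z * conj(z) = (product of roots) = c/a = 1/(1.22) = 0.819672, so |z| = sqrt(0.819672) = 0.9054 for both roots.
Moduli of all roots: 0.5000, 0.9054, 0.9054.
All moduli strictly greater than 1? No.
Verdict: Not invertible.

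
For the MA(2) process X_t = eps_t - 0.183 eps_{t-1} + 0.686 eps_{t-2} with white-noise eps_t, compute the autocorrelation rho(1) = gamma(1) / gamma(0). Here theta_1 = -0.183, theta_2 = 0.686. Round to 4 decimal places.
\rho(1) = -0.2051

For an MA(q) process with theta_0 = 1, the autocovariance is
  gamma(k) = sigma^2 * sum_{i=0..q-k} theta_i * theta_{i+k},
and rho(k) = gamma(k) / gamma(0). Sigma^2 cancels.
  numerator   = (1)*(-0.183) + (-0.183)*(0.686) = -0.308538.
  denominator = (1)^2 + (-0.183)^2 + (0.686)^2 = 1.504085.
  rho(1) = -0.308538 / 1.504085 = -0.2051.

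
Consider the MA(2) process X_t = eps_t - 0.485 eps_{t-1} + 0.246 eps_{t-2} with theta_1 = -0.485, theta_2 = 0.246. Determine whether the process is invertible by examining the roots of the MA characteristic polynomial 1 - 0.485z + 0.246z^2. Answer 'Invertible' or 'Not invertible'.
\text{Invertible}

The MA(q) characteristic polynomial is P(z) = 1 - 0.485z + 0.246z^2.
Invertibility requires all roots to lie outside the unit circle, i.e. |z| > 1 for every root.
Set 1 + (-0.485) z + (0.246) z^2 = 0, i.e. a z^2 + b z + c = 0 with a = 0.246, b = -0.485, c = 1.
Discriminant D = b^2 - 4ac = (-0.485)^2 - 4*(0.246)*1 = 0.235225 - (0.984) = -0.748775.
D < 0, so the roots are the complex-conjugate pair z = (-b +/- i sqrt(-D)) / (2a) = 0.9858 +/- 1.7588i.
For a conjugate pair |z|^2 = z * conj(z) = (product of roots) = c/a = 1/(0.246) = 4.065041, so |z| = sqrt(4.065041) = 2.0162 for both roots.
Moduli of all roots: 2.0162, 2.0162.
All moduli strictly greater than 1? Yes.
Verdict: Invertible.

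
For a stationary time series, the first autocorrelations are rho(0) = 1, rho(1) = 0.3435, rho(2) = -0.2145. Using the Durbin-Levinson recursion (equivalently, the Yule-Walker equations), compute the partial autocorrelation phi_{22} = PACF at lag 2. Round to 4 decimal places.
\phi_{22} = -0.3770

The PACF at lag k is phi_{kk}, the last component of the solution
to the Yule-Walker system G_k phi = r_k where
  (G_k)_{ij} = rho(|i - j|), (r_k)_i = rho(i), i,j = 1..k.
Equivalently, Durbin-Levinson gives phi_{kk} iteratively:
  phi_{11} = rho(1)
  phi_{kk} = [rho(k) - sum_{j=1..k-1} phi_{k-1,j} rho(k-j)]
            / [1 - sum_{j=1..k-1} phi_{k-1,j} rho(j)],
  phi_{k,j} = phi_{k-1,j} - phi_{kk} phi_{k-1,k-j},  j = 1..k-1.
Step k = 1:
  phi_11 = rho(1) = 0.3435.
Step k = 2:
  phi_22 = [rho(2) - phi_11 rho(1)] / [1 - phi_11 rho(1)] = [-0.2145 - (0.3435)(0.3435)] / [1 - (0.3435)(0.3435)]
         = -0.33249225 / 0.88200775 = -0.377.
Therefore phi_{22} = -0.3770.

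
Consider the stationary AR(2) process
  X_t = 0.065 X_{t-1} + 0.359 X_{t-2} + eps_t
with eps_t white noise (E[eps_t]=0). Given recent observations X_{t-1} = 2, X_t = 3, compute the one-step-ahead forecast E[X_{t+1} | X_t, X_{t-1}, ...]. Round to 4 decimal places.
E[X_{t+1} \mid \mathcal F_t] = 0.9130

For an AR(p) model X_t = c + sum_i phi_i X_{t-i} + eps_t, the
one-step-ahead conditional mean is
  E[X_{t+1} | X_t, ...] = c + sum_i phi_i X_{t+1-i}.
Substitute known values:
  E[X_{t+1} | ...] = (0.065) * (3) + (0.359) * (2)
                   = 0.9130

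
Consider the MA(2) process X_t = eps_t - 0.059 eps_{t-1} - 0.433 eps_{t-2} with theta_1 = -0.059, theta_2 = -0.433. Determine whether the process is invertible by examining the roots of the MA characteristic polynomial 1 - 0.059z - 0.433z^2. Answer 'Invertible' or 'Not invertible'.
\text{Invertible}

The MA(q) characteristic polynomial is P(z) = 1 - 0.059z - 0.433z^2.
Invertibility requires all roots to lie outside the unit circle, i.e. |z| > 1 for every root.
Set 1 + (-0.059) z + (-0.433) z^2 = 0, i.e. a z^2 + b z + c = 0 with a = -0.433, b = -0.059, c = 1.
Discriminant D = b^2 - 4ac = (-0.059)^2 - 4*(-0.433)*1 = 0.003481 - (-1.732) = 1.735481.
D >= 0, so the roots are real: z = (-b +/- sqrt(D)) / (2a) = (0.059 +/- 1.317377) / (-0.866).
  z_1 = (0.059 + 1.317377) / (-0.866) = -1.5893,   |z_1| = 1.5893.
  z_2 = (0.059 - 1.317377) / (-0.866) = 1.4531,   |z_2| = 1.4531.
Moduli of all roots: 1.5893, 1.4531.
All moduli strictly greater than 1? Yes.
Verdict: Invertible.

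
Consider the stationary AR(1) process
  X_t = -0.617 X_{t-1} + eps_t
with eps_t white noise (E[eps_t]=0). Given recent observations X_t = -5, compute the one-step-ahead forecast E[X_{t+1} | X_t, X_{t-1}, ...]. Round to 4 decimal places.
E[X_{t+1} \mid \mathcal F_t] = 3.0850

For an AR(p) model X_t = c + sum_i phi_i X_{t-i} + eps_t, the
one-step-ahead conditional mean is
  E[X_{t+1} | X_t, ...] = c + sum_i phi_i X_{t+1-i}.
Substitute known values:
  E[X_{t+1} | ...] = (-0.617) * (-5)
                   = 3.0850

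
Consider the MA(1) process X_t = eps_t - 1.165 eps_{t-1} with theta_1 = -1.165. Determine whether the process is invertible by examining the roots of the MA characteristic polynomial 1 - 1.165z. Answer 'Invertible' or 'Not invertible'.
\text{Not invertible}

The MA(q) characteristic polynomial is P(z) = 1 - 1.165z.
Invertibility requires all roots to lie outside the unit circle, i.e. |z| > 1 for every root.
This is linear in z: 1 + (-1.165) z = 0  =>  z = -1/(-1.165) = 0.858369,  |z| = 0.858369.
Moduli of all roots: 0.8584.
All moduli strictly greater than 1? No.
Verdict: Not invertible.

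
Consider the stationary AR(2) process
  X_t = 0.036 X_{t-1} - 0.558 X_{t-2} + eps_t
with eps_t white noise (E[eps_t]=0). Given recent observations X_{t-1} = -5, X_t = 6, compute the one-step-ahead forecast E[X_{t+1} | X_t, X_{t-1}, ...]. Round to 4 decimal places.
E[X_{t+1} \mid \mathcal F_t] = 3.0060

For an AR(p) model X_t = c + sum_i phi_i X_{t-i} + eps_t, the
one-step-ahead conditional mean is
  E[X_{t+1} | X_t, ...] = c + sum_i phi_i X_{t+1-i}.
Substitute known values:
  E[X_{t+1} | ...] = (0.036) * (6) + (-0.558) * (-5)
                   = 3.0060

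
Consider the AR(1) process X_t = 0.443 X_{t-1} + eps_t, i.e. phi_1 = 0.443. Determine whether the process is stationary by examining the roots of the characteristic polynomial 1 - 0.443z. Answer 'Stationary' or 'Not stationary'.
\text{Stationary}

The AR(p) characteristic polynomial is P(z) = 1 - 0.443z.
Stationarity requires all roots to lie outside the unit circle, i.e. |z| > 1 for every root.
This is linear in z: 1 + (-0.443) z = 0  =>  z = -1/(-0.443) = 2.257336,  |z| = 2.257336.
Moduli of all roots: 2.2573.
All moduli strictly greater than 1? Yes.
Verdict: Stationary.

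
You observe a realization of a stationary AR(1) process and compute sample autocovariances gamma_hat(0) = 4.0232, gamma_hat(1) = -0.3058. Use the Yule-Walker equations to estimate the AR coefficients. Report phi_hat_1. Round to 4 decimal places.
\hat\phi_{1} = -0.0760

The Yule-Walker equations for an AR(p) process read, in matrix form,
  Gamma_p phi = r_p,   with   (Gamma_p)_{ij} = gamma(|i - j|),
                       (r_p)_i = gamma(i),   i,j = 1..p.
Substitute the sample gammas (Toeplitz matrix and right-hand side of size 1):
  Gamma_p = [[4.0232]]
  r_p     = [-0.3058]
With p = 1 this is the single equation gamma(0) phi_1 = gamma(1):
  phi_hat_1 = gamma(1) / gamma(0) = -0.3058 / 4.0232 = -0.0760.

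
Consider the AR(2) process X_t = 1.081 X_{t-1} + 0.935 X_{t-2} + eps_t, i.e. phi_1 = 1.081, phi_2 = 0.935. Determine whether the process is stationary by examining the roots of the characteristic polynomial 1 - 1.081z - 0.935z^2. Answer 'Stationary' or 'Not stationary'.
\text{Not stationary}

The AR(p) characteristic polynomial is P(z) = 1 - 1.081z - 0.935z^2.
Stationarity requires all roots to lie outside the unit circle, i.e. |z| > 1 for every root.
Set 1 + (-1.081) z + (-0.935) z^2 = 0, i.e. a z^2 + b z + c = 0 with a = -0.935, b = -1.081, c = 1.
Discriminant D = b^2 - 4ac = (-1.081)^2 - 4*(-0.935)*1 = 1.168561 - (-3.74) = 4.908561.
D >= 0, so the roots are real: z = (-b +/- sqrt(D)) / (2a) = (1.081 +/- 2.215527) / (-1.87).
  z_1 = (1.081 + 2.215527) / (-1.87) = -1.7628,   |z_1| = 1.7628.
  z_2 = (1.081 - 2.215527) / (-1.87) = 0.6067,   |z_2| = 0.6067.
Moduli of all roots: 1.7628, 0.6067.
All moduli strictly greater than 1? No.
Verdict: Not stationary.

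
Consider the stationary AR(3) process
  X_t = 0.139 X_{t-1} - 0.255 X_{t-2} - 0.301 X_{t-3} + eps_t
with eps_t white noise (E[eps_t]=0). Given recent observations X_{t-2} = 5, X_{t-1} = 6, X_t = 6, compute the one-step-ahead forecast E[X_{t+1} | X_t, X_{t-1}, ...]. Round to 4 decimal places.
E[X_{t+1} \mid \mathcal F_t] = -2.2010

For an AR(p) model X_t = c + sum_i phi_i X_{t-i} + eps_t, the
one-step-ahead conditional mean is
  E[X_{t+1} | X_t, ...] = c + sum_i phi_i X_{t+1-i}.
Substitute known values:
  E[X_{t+1} | ...] = (0.139) * (6) + (-0.255) * (6) + (-0.301) * (5)
                   = -2.2010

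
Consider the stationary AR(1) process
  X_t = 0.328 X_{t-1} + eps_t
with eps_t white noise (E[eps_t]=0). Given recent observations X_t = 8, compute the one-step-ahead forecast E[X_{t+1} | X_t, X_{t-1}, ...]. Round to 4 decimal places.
E[X_{t+1} \mid \mathcal F_t] = 2.6240

For an AR(p) model X_t = c + sum_i phi_i X_{t-i} + eps_t, the
one-step-ahead conditional mean is
  E[X_{t+1} | X_t, ...] = c + sum_i phi_i X_{t+1-i}.
Substitute known values:
  E[X_{t+1} | ...] = (0.328) * (8)
                   = 2.6240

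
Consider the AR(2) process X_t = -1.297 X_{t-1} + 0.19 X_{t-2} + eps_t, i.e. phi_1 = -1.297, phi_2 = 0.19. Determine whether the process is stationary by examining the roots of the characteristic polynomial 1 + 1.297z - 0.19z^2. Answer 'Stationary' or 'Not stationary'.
\text{Not stationary}

The AR(p) characteristic polynomial is P(z) = 1 + 1.297z - 0.19z^2.
Stationarity requires all roots to lie outside the unit circle, i.e. |z| > 1 for every root.
Set 1 + (1.297) z + (-0.19) z^2 = 0, i.e. a z^2 + b z + c = 0 with a = -0.19, b = 1.297, c = 1.
Discriminant D = b^2 - 4ac = (1.297)^2 - 4*(-0.19)*1 = 1.682209 - (-0.76) = 2.442209.
D >= 0, so the roots are real: z = (-b +/- sqrt(D)) / (2a) = (-1.297 +/- 1.562757) / (-0.38).
  z_1 = (-1.297 + 1.562757) / (-0.38) = -0.6994,   |z_1| = 0.6994.
  z_2 = (-1.297 - 1.562757) / (-0.38) = 7.5257,   |z_2| = 7.5257.
Moduli of all roots: 0.6994, 7.5257.
All moduli strictly greater than 1? No.
Verdict: Not stationary.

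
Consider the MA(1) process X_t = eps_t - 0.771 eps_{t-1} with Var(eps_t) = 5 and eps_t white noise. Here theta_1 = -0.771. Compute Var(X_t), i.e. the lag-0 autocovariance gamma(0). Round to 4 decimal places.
\gamma(0) = 7.9722

For an MA(q) process X_t = eps_t + sum_i theta_i eps_{t-i} with
Var(eps_t) = sigma^2, the variance is
  gamma(0) = sigma^2 * (1 + sum_i theta_i^2).
  sum_i theta_i^2 = (-0.771)^2 = 0.594441.
  gamma(0) = 5 * (1 + 0.594441) = 5 * 1.594441 = 7.972205, which rounds to 7.9722.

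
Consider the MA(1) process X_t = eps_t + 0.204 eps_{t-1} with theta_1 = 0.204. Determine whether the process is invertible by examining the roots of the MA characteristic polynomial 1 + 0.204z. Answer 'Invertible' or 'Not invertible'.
\text{Invertible}

The MA(q) characteristic polynomial is P(z) = 1 + 0.204z.
Invertibility requires all roots to lie outside the unit circle, i.e. |z| > 1 for every root.
This is linear in z: 1 + (0.204) z = 0  =>  z = -1/(0.204) = -4.901961,  |z| = 4.901961.
Moduli of all roots: 4.9020.
All moduli strictly greater than 1? Yes.
Verdict: Invertible.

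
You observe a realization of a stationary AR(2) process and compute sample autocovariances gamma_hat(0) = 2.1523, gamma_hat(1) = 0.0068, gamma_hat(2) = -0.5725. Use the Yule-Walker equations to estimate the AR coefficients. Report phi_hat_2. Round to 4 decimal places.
\hat\phi_{2} = -0.2660

The Yule-Walker equations for an AR(p) process read, in matrix form,
  Gamma_p phi = r_p,   with   (Gamma_p)_{ij} = gamma(|i - j|),
                       (r_p)_i = gamma(i),   i,j = 1..p.
Substitute the sample gammas (Toeplitz matrix and right-hand side of size 2):
  Gamma_p = [[2.1523, 0.0068], [0.0068, 2.1523]]
  r_p     = [0.0068, -0.5725]
Written out:
  2.1523 phi_1 + 0.0068 phi_2 = 0.0068
  0.0068 phi_1 + 2.1523 phi_2 = -0.5725
Solve by Cramer's rule:
  det = gamma(0)^2 - gamma(1)^2 = (2.1523)^2 - (0.0068)^2 = 4.63239529 - 0.00004624 = 4.63234905
  phi_hat_1 = [gamma(1) gamma(0) - gamma(1) gamma(2)] / det = [(0.0068)(2.1523) - (0.0068)(-0.5725)] / 4.63234905 = 0.01852864 / 4.63234905 = 0.004
  phi_hat_2 = [gamma(0) gamma(2) - gamma(1)^2] / det = [(2.1523)(-0.5725) - (0.0068)^2] / 4.63234905 = -1.23223799 / 4.63234905 = -0.266
So phi_hat = [0.0040, -0.2660].
Therefore phi_hat_2 = -0.2660.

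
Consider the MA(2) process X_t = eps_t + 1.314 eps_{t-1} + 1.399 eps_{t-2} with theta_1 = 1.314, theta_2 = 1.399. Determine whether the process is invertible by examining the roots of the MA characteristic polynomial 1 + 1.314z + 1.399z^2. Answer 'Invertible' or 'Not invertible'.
\text{Not invertible}

The MA(q) characteristic polynomial is P(z) = 1 + 1.314z + 1.399z^2.
Invertibility requires all roots to lie outside the unit circle, i.e. |z| > 1 for every root.
Set 1 + (1.314) z + (1.399) z^2 = 0, i.e. a z^2 + b z + c = 0 with a = 1.399, b = 1.314, c = 1.
Discriminant D = b^2 - 4ac = (1.314)^2 - 4*(1.399)*1 = 1.726596 - (5.596) = -3.869404.
D < 0, so the roots are the complex-conjugate pair z = (-b +/- i sqrt(-D)) / (2a) = -0.4696 +/- 0.703i.
For a conjugate pair |z|^2 = z * conj(z) = (product of roots) = c/a = 1/(1.399) = 0.714796, so |z| = sqrt(0.714796) = 0.8455 for both roots.
Moduli of all roots: 0.8455, 0.8455.
All moduli strictly greater than 1? No.
Verdict: Not invertible.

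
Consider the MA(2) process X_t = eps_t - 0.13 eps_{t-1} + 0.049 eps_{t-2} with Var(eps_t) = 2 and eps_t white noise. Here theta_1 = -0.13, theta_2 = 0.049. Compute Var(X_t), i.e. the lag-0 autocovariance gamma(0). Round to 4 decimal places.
\gamma(0) = 2.0386

For an MA(q) process X_t = eps_t + sum_i theta_i eps_{t-i} with
Var(eps_t) = sigma^2, the variance is
  gamma(0) = sigma^2 * (1 + sum_i theta_i^2).
  sum_i theta_i^2 = (-0.13)^2 + (0.049)^2 = 0.0169 + 0.002401 = 0.019301.
  gamma(0) = 2 * (1 + 0.019301) = 2 * 1.019301 = 2.038602, which rounds to 2.0386.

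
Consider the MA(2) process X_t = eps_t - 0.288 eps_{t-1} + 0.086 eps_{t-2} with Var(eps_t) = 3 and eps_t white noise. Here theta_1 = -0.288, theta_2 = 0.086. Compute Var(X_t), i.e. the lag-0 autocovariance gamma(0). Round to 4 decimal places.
\gamma(0) = 3.2710

For an MA(q) process X_t = eps_t + sum_i theta_i eps_{t-i} with
Var(eps_t) = sigma^2, the variance is
  gamma(0) = sigma^2 * (1 + sum_i theta_i^2).
  sum_i theta_i^2 = (-0.288)^2 + (0.086)^2 = 0.082944 + 0.007396 = 0.09034.
  gamma(0) = 3 * (1 + 0.09034) = 3 * 1.09034 = 3.27102, which rounds to 3.2710.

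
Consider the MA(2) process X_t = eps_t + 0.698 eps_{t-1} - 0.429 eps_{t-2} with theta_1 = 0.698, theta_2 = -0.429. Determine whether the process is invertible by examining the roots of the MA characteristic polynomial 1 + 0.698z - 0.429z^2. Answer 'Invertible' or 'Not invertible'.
\text{Not invertible}

The MA(q) characteristic polynomial is P(z) = 1 + 0.698z - 0.429z^2.
Invertibility requires all roots to lie outside the unit circle, i.e. |z| > 1 for every root.
Set 1 + (0.698) z + (-0.429) z^2 = 0, i.e. a z^2 + b z + c = 0 with a = -0.429, b = 0.698, c = 1.
Discriminant D = b^2 - 4ac = (0.698)^2 - 4*(-0.429)*1 = 0.487204 - (-1.716) = 2.203204.
D >= 0, so the roots are real: z = (-b +/- sqrt(D)) / (2a) = (-0.698 +/- 1.484319) / (-0.858).
  z_1 = (-0.698 + 1.484319) / (-0.858) = -0.9165,   |z_1| = 0.9165.
  z_2 = (-0.698 - 1.484319) / (-0.858) = 2.5435,   |z_2| = 2.5435.
Moduli of all roots: 0.9165, 2.5435.
All moduli strictly greater than 1? No.
Verdict: Not invertible.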